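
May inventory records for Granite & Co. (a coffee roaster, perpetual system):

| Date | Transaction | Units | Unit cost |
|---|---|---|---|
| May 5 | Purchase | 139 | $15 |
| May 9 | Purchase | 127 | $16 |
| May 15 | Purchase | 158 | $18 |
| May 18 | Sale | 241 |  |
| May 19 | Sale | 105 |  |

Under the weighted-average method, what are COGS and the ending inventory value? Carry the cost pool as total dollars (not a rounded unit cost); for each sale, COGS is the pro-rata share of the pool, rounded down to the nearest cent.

COGS = $5,680.43; ending inventory = $1,280.57

After May 5: 139 on hand, pool $2,085.00 (≈ $15.0000 each)
After May 9: 266 on hand, pool $4,117.00 (≈ $15.4774 each)
After May 15: 424 on hand, pool $6,961.00 (≈ $16.4175 each)
May 18, sell 241: 241/424 × $6,961.00 → $3,956.60
May 19, sell 105: 105/183 × $3,004.40 → $1,723.83
Total COGS = $3,956.60 + $1,723.83 = $5,680.43
Ending inventory (cost pool remaining) = $1,280.57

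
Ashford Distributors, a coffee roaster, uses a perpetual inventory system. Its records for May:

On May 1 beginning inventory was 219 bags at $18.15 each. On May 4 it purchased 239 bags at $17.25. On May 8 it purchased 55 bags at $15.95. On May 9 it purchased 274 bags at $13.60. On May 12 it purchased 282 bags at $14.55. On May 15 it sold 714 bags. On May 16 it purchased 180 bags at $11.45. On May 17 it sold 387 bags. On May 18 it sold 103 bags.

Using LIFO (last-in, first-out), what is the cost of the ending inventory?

May 15, 714 sold [LIFO — newest first]: 282 @ $14.55 + 274 @ $13.60 + 55 @ $15.95 + 103 @ $17.25 = $10,483.50
May 17, 387 sold [LIFO — newest first]: 180 @ $11.45 + 136 @ $17.25 + 71 @ $18.15 = $5,695.65
May 18, 103 sold [LIFO — newest first]: 103 @ $18.15 = $1,869.45
Total COGS = $10,483.50 + $5,695.65 + $1,869.45 = $18,048.60
Ending inventory: 45 @ $18.15 = $816.75

Ending inventory = $816.75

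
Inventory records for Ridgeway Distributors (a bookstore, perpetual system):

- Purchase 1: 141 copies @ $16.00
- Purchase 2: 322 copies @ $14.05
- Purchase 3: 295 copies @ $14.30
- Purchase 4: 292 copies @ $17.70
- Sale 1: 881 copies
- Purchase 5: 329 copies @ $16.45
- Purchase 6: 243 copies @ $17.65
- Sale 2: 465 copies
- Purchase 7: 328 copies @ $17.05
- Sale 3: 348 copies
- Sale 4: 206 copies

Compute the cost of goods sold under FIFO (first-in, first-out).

Sale 1 (881) [FIFO — oldest first]: 141 @ $16.00 + 322 @ $14.05 + 295 @ $14.30 + 123 @ $17.70 = $13,175.70
Sale 2 (465) [FIFO — oldest first]: 169 @ $17.70 + 296 @ $16.45 = $7,860.50
Sale 3 (348) [FIFO — oldest first]: 33 @ $16.45 + 243 @ $17.65 + 72 @ $17.05 = $6,059.40
Sale 4 (206) [FIFO — oldest first]: 206 @ $17.05 = $3,512.30
Total COGS = $13,175.70 + $7,860.50 + $6,059.40 + $3,512.30 = $30,607.90
Ending inventory: 50 @ $17.05 = $852.50
Check: goods available $31,460.40 = COGS $30,607.90 + ending $852.50

COGS = $30,607.90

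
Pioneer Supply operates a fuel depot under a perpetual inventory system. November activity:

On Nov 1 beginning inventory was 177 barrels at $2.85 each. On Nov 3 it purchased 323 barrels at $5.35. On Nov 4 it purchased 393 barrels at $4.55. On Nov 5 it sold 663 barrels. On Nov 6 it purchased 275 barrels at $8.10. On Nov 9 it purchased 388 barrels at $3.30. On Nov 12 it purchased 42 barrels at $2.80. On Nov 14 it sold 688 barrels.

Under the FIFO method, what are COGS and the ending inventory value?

Nov 5, 663 sold [FIFO — oldest first]: 177 @ $2.85 + 323 @ $5.35 + 163 @ $4.55 = $2,974.15
Nov 14, 688 sold [FIFO — oldest first]: 230 @ $4.55 + 275 @ $8.10 + 183 @ $3.30 = $3,877.90
Total COGS = $2,974.15 + $3,877.90 = $6,852.05
Ending inventory: 205 @ $3.30 + 42 @ $2.80 = $794.10

COGS = $6,852.05; ending inventory = $794.10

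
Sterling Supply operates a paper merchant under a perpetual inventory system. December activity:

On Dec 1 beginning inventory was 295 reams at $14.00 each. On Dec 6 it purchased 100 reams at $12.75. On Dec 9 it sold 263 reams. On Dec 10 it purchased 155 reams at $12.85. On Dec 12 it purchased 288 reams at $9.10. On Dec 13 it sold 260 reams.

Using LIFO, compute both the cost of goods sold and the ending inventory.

Dec 9, 263 sold [LIFO — newest first]: 100 @ $12.75 + 163 @ $14.00 = $3,557.00
Dec 13, 260 sold [LIFO — newest first]: 260 @ $9.10 = $2,366.00
Total COGS = $3,557.00 + $2,366.00 = $5,923.00
Ending inventory: 132 @ $14.00 + 155 @ $12.85 + 28 @ $9.10 = $4,094.55
Check: goods available $10,017.55 = COGS $5,923.00 + ending $4,094.55

COGS = $5,923.00; ending inventory = $4,094.55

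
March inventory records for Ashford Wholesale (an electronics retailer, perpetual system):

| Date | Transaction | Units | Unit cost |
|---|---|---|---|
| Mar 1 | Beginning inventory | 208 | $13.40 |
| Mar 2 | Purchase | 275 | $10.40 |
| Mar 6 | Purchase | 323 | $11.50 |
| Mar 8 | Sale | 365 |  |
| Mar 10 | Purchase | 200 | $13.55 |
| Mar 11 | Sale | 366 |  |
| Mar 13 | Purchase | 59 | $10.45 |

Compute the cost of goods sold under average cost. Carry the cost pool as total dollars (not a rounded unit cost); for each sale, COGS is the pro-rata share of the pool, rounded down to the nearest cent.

After Mar 1: 208 on hand, pool $2,787.20 (≈ $13.4000 each)
After Mar 2: 483 on hand, pool $5,647.20 (≈ $11.6919 each)
After Mar 6: 806 on hand, pool $9,361.70 (≈ $11.6150 each)
Mar 8, sell 365: 365/806 × $9,361.70 → $4,239.47
After Mar 10: 641 on hand, pool $7,832.23 (≈ $12.2188 each)
Mar 11, sell 366: 366/641 × $7,832.23 → $4,472.06
After Mar 13: 334 on hand, pool $3,976.72 (≈ $11.9063 each)
Total COGS = $4,239.47 + $4,472.06 = $8,711.53
Ending inventory (cost pool remaining) = $3,976.72

COGS = $8,711.53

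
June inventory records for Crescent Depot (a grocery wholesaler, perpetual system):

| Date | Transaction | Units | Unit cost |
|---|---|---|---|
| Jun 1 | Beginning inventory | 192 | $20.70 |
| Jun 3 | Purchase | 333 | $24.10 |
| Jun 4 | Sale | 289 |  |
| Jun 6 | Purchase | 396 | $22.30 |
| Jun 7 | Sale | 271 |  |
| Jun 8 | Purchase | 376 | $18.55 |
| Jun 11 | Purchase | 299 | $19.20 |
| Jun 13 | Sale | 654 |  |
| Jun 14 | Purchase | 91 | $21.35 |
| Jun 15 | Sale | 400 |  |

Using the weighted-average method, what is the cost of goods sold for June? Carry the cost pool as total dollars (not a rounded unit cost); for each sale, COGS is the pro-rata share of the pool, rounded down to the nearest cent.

COGS = $34,003.10

After Jun 1: 192 on hand, pool $3,974.40 (≈ $20.7000 each)
After Jun 3: 525 on hand, pool $11,999.70 (≈ $22.8566 each)
Jun 4, sell 289: 289/525 × $11,999.70 → $6,605.54
After Jun 6: 632 on hand, pool $14,224.96 (≈ $22.5078 each)
Jun 7, sell 271: 271/632 × $14,224.96 → $6,099.62
After Jun 8: 737 on hand, pool $15,100.14 (≈ $20.4887 each)
After Jun 11: 1036 on hand, pool $20,840.94 (≈ $20.1167 each)
Jun 13, sell 654: 654/1036 × $20,840.94 → $13,156.34
After Jun 14: 473 on hand, pool $9,627.45 (≈ $20.3540 each)
Jun 15, sell 400: 400/473 × $9,627.45 → $8,141.60
Total COGS = $6,605.54 + $6,099.62 + $13,156.34 + $8,141.60 = $34,003.10
Ending inventory (cost pool remaining) = $1,485.85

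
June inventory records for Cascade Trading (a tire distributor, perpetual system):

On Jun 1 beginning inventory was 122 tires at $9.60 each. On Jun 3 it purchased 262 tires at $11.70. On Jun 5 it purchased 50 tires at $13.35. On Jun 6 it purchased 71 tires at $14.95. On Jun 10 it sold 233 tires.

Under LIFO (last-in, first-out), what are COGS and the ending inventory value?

COGS = $3,039.35; ending inventory = $2,926.20

Jun 10, 233 sold [LIFO — newest first]: 71 @ $14.95 + 50 @ $13.35 + 112 @ $11.70 = $3,039.35
Ending inventory: 122 @ $9.60 + 150 @ $11.70 = $2,926.20
Check: goods available $5,965.55 = COGS $3,039.35 + ending $2,926.20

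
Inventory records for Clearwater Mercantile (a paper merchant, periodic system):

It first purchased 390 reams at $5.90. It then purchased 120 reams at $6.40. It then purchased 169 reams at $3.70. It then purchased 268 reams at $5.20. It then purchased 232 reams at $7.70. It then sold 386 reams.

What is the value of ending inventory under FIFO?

Sale 1 (386) [FIFO — oldest first]: 386 @ $5.90 = $2,277.40
Ending inventory: 4 @ $5.90 + 120 @ $6.40 + 169 @ $3.70 + 268 @ $5.20 + 232 @ $7.70 = $4,596.90

Ending inventory = $4,596.90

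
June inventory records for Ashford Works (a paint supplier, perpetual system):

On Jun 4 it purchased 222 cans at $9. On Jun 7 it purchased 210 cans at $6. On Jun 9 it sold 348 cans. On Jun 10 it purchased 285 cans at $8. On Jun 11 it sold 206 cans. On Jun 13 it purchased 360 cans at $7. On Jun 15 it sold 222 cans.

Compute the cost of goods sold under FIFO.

Jun 9, 348 sold [FIFO — oldest first]: 222 @ $9 + 126 @ $6 = $2,754
Jun 11, 206 sold [FIFO — oldest first]: 84 @ $6 + 122 @ $8 = $1,480
Jun 15, 222 sold [FIFO — oldest first]: 163 @ $8 + 59 @ $7 = $1,717
Total COGS = $2,754 + $1,480 + $1,717 = $5,951
Ending inventory: 301 @ $7 = $2,107
Check: goods available $8,058 = COGS $5,951 + ending $2,107

COGS = $5,951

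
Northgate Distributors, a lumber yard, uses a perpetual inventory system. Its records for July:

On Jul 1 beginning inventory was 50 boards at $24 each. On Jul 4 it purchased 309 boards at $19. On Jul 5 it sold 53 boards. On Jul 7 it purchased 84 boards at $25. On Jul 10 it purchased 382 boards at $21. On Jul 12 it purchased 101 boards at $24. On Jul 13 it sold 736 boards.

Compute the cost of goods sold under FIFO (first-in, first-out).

Jul 5, 53 sold [FIFO — oldest first]: 50 @ $24 + 3 @ $19 = $1,257
Jul 13, 736 sold [FIFO — oldest first]: 306 @ $19 + 84 @ $25 + 346 @ $21 = $15,180
Total COGS = $1,257 + $15,180 = $16,437
Ending inventory: 36 @ $21 + 101 @ $24 = $3,180

COGS = $16,437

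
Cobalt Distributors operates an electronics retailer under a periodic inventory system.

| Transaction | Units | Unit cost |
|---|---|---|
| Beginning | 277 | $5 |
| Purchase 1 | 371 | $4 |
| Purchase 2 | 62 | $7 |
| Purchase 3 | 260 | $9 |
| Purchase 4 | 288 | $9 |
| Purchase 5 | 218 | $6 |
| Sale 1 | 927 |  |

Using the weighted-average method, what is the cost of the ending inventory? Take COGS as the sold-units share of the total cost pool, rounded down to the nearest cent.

Sale 1, sell 927: 927/1476 × $9,543.00 → $5,993.46
Ending inventory (cost pool remaining) = $3,549.54
Check: goods available $9,543.00 = COGS $5,993.46 + ending $3,549.54

Ending inventory = $3,549.54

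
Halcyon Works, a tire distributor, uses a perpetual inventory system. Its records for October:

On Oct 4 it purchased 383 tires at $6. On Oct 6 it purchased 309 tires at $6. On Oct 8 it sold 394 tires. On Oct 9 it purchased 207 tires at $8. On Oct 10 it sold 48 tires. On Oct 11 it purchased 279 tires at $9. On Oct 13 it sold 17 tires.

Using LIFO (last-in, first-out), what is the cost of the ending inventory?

Oct 8, 394 sold [LIFO — newest first]: 309 @ $6 + 85 @ $6 = $2,364
Oct 10, 48 sold [LIFO — newest first]: 48 @ $8 = $384
Oct 13, 17 sold [LIFO — newest first]: 17 @ $9 = $153
Total COGS = $2,364 + $384 + $153 = $2,901
Ending inventory: 298 @ $6 + 159 @ $8 + 262 @ $9 = $5,418

Ending inventory = $5,418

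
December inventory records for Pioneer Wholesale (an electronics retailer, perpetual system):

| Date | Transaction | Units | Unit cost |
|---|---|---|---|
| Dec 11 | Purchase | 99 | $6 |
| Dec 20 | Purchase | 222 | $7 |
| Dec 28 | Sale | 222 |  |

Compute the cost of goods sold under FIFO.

COGS = $1,455

Dec 28, 222 sold [FIFO — oldest first]: 99 @ $6 + 123 @ $7 = $1,455
Ending inventory: 99 @ $7 = $693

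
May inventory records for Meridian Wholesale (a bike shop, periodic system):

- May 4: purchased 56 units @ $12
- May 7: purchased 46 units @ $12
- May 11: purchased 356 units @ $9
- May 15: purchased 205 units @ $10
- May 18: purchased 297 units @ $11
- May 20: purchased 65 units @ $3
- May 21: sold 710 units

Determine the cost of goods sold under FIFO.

COGS = $6,995

May 21, 710 sold [FIFO — oldest first]: 56 @ $12 + 46 @ $12 + 356 @ $9 + 205 @ $10 + 47 @ $11 = $6,995
Ending inventory: 250 @ $11 + 65 @ $3 = $2,945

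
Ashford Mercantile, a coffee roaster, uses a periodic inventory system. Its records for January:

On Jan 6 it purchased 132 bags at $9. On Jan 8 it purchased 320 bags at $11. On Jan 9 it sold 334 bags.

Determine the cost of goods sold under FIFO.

COGS = $3,410

Jan 9, 334 sold [FIFO — oldest first]: 132 @ $9 + 202 @ $11 = $3,410
Ending inventory: 118 @ $11 = $1,298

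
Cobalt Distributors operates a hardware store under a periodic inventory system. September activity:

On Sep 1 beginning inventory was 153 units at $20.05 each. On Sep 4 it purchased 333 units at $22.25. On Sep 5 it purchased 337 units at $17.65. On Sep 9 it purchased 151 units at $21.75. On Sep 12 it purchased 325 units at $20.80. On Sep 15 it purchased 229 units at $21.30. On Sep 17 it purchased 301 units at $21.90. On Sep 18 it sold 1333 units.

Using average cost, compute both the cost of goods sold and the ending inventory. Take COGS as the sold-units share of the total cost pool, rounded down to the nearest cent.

Sep 18, sell 1333: 1333/1829 × $37,938.80 → $27,650.31
Ending inventory (cost pool remaining) = $10,288.49
Check: goods available $37,938.80 = COGS $27,650.31 + ending $10,288.49

COGS = $27,650.31; ending inventory = $10,288.49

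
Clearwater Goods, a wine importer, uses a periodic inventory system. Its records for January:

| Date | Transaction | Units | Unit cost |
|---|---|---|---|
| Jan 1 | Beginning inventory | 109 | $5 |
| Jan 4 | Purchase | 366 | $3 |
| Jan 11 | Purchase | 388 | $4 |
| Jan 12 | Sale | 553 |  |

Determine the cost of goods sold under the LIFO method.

Jan 12, 553 sold [LIFO — newest first]: 388 @ $4 + 165 @ $3 = $2,047
Ending inventory: 109 @ $5 + 201 @ $3 = $1,148

COGS = $2,047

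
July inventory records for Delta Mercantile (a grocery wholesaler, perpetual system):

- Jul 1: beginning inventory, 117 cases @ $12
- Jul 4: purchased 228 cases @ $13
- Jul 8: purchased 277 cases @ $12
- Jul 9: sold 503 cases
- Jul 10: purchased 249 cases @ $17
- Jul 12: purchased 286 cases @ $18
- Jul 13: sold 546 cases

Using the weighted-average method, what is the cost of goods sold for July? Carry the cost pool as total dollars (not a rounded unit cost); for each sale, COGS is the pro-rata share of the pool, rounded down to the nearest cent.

COGS = $15,280.82

After Jul 1: 117 on hand, pool $1,404.00 (≈ $12.0000 each)
After Jul 4: 345 on hand, pool $4,368.00 (≈ $12.6609 each)
After Jul 8: 622 on hand, pool $7,692.00 (≈ $12.3666 each)
Jul 9, sell 503: 503/622 × $7,692.00 → $6,220.37
After Jul 10: 368 on hand, pool $5,704.63 (≈ $15.5017 each)
After Jul 12: 654 on hand, pool $10,852.63 (≈ $16.5942 each)
Jul 13, sell 546: 546/654 × $10,852.63 → $9,060.45
Total COGS = $6,220.37 + $9,060.45 = $15,280.82
Ending inventory (cost pool remaining) = $1,792.18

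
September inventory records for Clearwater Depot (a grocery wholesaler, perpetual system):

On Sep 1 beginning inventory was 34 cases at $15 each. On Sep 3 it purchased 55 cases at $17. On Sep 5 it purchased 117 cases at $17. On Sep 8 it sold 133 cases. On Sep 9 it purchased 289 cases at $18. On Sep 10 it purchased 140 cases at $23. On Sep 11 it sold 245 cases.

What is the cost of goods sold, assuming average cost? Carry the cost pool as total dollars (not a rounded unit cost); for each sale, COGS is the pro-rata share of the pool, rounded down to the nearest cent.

COGS = $6,921.33

After Sep 1: 34 on hand, pool $510.00 (≈ $15.0000 each)
After Sep 3: 89 on hand, pool $1,445.00 (≈ $16.2360 each)
After Sep 5: 206 on hand, pool $3,434.00 (≈ $16.6699 each)
Sep 8, sell 133: 133/206 × $3,434.00 → $2,217.09
After Sep 9: 362 on hand, pool $6,418.91 (≈ $17.7318 each)
After Sep 10: 502 on hand, pool $9,638.91 (≈ $19.2010 each)
Sep 11, sell 245: 245/502 × $9,638.91 → $4,704.24
Total COGS = $2,217.09 + $4,704.24 = $6,921.33
Ending inventory (cost pool remaining) = $4,934.67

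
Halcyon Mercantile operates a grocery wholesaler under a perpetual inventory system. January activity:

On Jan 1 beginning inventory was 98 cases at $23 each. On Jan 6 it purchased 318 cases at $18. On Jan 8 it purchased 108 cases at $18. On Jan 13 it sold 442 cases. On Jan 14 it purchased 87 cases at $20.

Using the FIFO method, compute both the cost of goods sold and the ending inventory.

COGS = $8,446; ending inventory = $3,216

Jan 13, 442 sold [FIFO — oldest first]: 98 @ $23 + 318 @ $18 + 26 @ $18 = $8,446
Ending inventory: 82 @ $18 + 87 @ $20 = $3,216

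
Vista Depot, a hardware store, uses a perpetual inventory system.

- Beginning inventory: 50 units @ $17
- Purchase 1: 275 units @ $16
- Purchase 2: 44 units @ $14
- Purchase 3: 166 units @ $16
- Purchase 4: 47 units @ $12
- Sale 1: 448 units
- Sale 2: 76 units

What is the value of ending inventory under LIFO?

Ending inventory = $978

Sale 1 (448) [LIFO — newest first]: 47 @ $12 + 166 @ $16 + 44 @ $14 + 191 @ $16 = $6,892
Sale 2 (76) [LIFO — newest first]: 76 @ $16 = $1,216
Total COGS = $6,892 + $1,216 = $8,108
Ending inventory: 50 @ $17 + 8 @ $16 = $978
Check: goods available $9,086 = COGS $8,108 + ending $978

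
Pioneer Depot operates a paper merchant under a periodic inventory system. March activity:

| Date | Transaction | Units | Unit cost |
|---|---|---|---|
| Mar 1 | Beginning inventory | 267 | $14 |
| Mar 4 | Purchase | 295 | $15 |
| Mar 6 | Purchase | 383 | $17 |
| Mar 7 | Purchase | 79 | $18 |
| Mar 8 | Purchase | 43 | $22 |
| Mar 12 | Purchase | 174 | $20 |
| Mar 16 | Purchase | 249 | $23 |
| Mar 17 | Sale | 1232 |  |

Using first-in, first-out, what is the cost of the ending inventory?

Ending inventory = $5,907

Mar 17, 1232 sold [FIFO — oldest first]: 267 @ $14 + 295 @ $15 + 383 @ $17 + 79 @ $18 + 43 @ $22 + 165 @ $20 = $20,342
Ending inventory: 9 @ $20 + 249 @ $23 = $5,907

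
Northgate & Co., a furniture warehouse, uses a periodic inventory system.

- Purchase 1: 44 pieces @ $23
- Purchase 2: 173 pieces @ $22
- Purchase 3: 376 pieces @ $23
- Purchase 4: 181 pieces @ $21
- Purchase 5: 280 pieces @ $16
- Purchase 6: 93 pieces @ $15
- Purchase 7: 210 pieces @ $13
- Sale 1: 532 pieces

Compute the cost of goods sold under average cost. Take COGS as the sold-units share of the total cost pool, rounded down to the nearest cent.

Sale 1, sell 532: 532/1357 × $25,872.00 → $10,142.89
Ending inventory (cost pool remaining) = $15,729.11

COGS = $10,142.89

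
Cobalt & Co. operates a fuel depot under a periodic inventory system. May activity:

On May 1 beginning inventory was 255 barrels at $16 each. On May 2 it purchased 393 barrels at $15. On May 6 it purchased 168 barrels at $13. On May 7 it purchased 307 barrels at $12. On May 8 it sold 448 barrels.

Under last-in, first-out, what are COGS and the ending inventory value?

May 8, 448 sold [LIFO — newest first]: 307 @ $12 + 141 @ $13 = $5,517
Ending inventory: 255 @ $16 + 393 @ $15 + 27 @ $13 = $10,326

COGS = $5,517; ending inventory = $10,326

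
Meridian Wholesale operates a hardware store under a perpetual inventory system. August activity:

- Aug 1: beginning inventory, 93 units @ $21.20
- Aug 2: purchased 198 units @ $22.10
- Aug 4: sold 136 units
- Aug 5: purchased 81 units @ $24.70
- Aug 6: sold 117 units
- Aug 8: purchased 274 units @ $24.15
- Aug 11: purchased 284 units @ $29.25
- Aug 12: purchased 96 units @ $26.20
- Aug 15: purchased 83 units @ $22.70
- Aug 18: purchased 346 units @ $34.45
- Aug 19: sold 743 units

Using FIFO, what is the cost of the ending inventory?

Aug 4, 136 sold [FIFO — oldest first]: 93 @ $21.20 + 43 @ $22.10 = $2,921.90
Aug 6, 117 sold [FIFO — oldest first]: 117 @ $22.10 = $2,585.70
Aug 19, 743 sold [FIFO — oldest first]: 38 @ $22.10 + 81 @ $24.70 + 274 @ $24.15 + 284 @ $29.25 + 66 @ $26.20 = $19,493.80
Total COGS = $2,921.90 + $2,585.70 + $19,493.80 = $25,001.40
Ending inventory: 30 @ $26.20 + 83 @ $22.70 + 346 @ $34.45 = $14,589.80

Ending inventory = $14,589.80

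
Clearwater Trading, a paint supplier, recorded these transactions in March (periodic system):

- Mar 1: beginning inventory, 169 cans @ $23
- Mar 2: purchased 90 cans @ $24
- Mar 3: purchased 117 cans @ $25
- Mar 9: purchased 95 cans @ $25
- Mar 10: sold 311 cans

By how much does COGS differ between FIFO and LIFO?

$320

FIFO COGS: 169 @ $23 + 90 @ $24 + 52 @ $25 = $7,347
LIFO COGS: 95 @ $25 + 117 @ $25 + 90 @ $24 + 9 @ $23 = $7,667
Difference = |$7,347 − $7,667| = $320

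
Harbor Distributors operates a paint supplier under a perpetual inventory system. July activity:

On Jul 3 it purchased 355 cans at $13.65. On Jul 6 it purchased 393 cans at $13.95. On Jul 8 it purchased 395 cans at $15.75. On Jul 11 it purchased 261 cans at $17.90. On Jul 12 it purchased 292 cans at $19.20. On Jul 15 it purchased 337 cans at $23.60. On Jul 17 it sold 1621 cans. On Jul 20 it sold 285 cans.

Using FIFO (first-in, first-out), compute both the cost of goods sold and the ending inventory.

Jul 17, 1621 sold [FIFO — oldest first]: 355 @ $13.65 + 393 @ $13.95 + 395 @ $15.75 + 261 @ $17.90 + 217 @ $19.20 = $25,387.65
Jul 20, 285 sold [FIFO — oldest first]: 75 @ $19.20 + 210 @ $23.60 = $6,396.00
Total COGS = $25,387.65 + $6,396.00 = $31,783.65
Ending inventory: 127 @ $23.60 = $2,997.20

COGS = $31,783.65; ending inventory = $2,997.20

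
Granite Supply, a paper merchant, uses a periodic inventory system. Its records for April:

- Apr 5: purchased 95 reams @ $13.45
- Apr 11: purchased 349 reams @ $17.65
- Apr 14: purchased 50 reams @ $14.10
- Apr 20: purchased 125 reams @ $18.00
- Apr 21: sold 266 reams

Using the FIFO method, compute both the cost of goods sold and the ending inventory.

COGS = $4,295.90; ending inventory = $6,096.70

Apr 21, 266 sold [FIFO — oldest first]: 95 @ $13.45 + 171 @ $17.65 = $4,295.90
Ending inventory: 178 @ $17.65 + 50 @ $14.10 + 125 @ $18.00 = $6,096.70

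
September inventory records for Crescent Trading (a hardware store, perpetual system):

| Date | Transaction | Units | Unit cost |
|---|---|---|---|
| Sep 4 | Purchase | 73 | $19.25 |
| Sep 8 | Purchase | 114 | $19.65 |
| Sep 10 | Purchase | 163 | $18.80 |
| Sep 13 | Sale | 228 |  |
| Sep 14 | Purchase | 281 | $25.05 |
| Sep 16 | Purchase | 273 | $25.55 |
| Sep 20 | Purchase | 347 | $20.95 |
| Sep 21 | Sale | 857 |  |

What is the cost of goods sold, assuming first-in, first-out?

COGS = $24,515.90

Sep 13, 228 sold [FIFO — oldest first]: 73 @ $19.25 + 114 @ $19.65 + 41 @ $18.80 = $4,416.15
Sep 21, 857 sold [FIFO — oldest first]: 122 @ $18.80 + 281 @ $25.05 + 273 @ $25.55 + 181 @ $20.95 = $20,099.75
Total COGS = $4,416.15 + $20,099.75 = $24,515.90
Ending inventory: 166 @ $20.95 = $3,477.70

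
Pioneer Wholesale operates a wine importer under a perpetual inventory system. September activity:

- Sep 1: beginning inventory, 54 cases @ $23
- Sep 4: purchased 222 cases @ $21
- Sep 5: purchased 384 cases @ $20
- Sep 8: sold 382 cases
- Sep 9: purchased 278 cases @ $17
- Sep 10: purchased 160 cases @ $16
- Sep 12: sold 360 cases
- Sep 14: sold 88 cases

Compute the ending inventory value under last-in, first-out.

Sep 8, 382 sold [LIFO — newest first]: 382 @ $20 = $7,640
Sep 12, 360 sold [LIFO — newest first]: 160 @ $16 + 200 @ $17 = $5,960
Sep 14, 88 sold [LIFO — newest first]: 78 @ $17 + 2 @ $20 + 8 @ $21 = $1,534
Total COGS = $7,640 + $5,960 + $1,534 = $15,134
Ending inventory: 54 @ $23 + 214 @ $21 = $5,736

Ending inventory = $5,736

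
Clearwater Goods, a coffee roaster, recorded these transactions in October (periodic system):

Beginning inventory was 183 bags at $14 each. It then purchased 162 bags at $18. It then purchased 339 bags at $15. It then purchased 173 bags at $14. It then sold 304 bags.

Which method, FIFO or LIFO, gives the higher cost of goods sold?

FIFO COGS: 183 @ $14 + 121 @ $18 = $4,740
LIFO COGS: 173 @ $14 + 131 @ $15 = $4,387

FIFO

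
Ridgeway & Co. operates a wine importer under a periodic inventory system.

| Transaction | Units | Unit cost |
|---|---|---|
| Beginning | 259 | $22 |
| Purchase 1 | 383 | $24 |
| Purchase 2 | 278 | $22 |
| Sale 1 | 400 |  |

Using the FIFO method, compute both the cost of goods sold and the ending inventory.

Sale 1 (400) [FIFO — oldest first]: 259 @ $22 + 141 @ $24 = $9,082
Ending inventory: 242 @ $24 + 278 @ $22 = $11,924

COGS = $9,082; ending inventory = $11,924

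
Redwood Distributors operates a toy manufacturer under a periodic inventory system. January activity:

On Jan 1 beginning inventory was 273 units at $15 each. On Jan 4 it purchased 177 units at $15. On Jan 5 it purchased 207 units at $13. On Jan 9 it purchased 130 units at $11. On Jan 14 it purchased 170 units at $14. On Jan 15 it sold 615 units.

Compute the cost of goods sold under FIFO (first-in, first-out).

COGS = $8,895

Jan 15, 615 sold [FIFO — oldest first]: 273 @ $15 + 177 @ $15 + 165 @ $13 = $8,895
Ending inventory: 42 @ $13 + 130 @ $11 + 170 @ $14 = $4,356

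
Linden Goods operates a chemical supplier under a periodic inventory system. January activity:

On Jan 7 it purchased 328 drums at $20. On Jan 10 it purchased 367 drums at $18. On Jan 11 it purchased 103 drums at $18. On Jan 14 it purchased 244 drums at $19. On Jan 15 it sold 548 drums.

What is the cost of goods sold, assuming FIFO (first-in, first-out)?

COGS = $10,520

Jan 15, 548 sold [FIFO — oldest first]: 328 @ $20 + 220 @ $18 = $10,520
Ending inventory: 147 @ $18 + 103 @ $18 + 244 @ $19 = $9,136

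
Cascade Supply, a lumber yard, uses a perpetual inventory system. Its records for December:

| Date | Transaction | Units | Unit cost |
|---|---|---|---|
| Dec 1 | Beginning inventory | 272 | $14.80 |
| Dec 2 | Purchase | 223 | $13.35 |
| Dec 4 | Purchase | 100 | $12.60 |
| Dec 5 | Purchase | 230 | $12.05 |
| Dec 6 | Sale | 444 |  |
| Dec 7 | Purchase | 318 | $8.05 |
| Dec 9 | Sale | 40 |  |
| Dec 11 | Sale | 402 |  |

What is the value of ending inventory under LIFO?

Ending inventory = $3,803.60

Dec 6, 444 sold [LIFO — newest first]: 230 @ $12.05 + 100 @ $12.60 + 114 @ $13.35 = $5,553.40
Dec 9, 40 sold [LIFO — newest first]: 40 @ $8.05 = $322.00
Dec 11, 402 sold [LIFO — newest first]: 278 @ $8.05 + 109 @ $13.35 + 15 @ $14.80 = $3,915.05
Total COGS = $5,553.40 + $322.00 + $3,915.05 = $9,790.45
Ending inventory: 257 @ $14.80 = $3,803.60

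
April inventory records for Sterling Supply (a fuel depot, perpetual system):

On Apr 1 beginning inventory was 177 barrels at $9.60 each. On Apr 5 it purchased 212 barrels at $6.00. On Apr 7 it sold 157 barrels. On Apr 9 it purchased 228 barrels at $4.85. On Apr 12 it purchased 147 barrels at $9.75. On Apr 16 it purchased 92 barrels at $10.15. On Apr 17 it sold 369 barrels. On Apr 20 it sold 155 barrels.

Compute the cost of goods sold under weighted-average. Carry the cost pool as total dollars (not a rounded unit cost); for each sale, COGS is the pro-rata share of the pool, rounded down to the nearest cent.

COGS = $5,130.95

After Apr 1: 177 on hand, pool $1,699.20 (≈ $9.6000 each)
After Apr 5: 389 on hand, pool $2,971.20 (≈ $7.6380 each)
Apr 7, sell 157: 157/389 × $2,971.20 → $1,199.17
After Apr 9: 460 on hand, pool $2,877.83 (≈ $6.2562 each)
After Apr 12: 607 on hand, pool $4,311.08 (≈ $7.1023 each)
After Apr 16: 699 on hand, pool $5,244.88 (≈ $7.5034 each)
Apr 17, sell 369: 369/699 × $5,244.88 → $2,768.75
Apr 20, sell 155: 155/330 × $2,476.13 → $1,163.03
Total COGS = $1,199.17 + $2,768.75 + $1,163.03 = $5,130.95
Ending inventory (cost pool remaining) = $1,313.10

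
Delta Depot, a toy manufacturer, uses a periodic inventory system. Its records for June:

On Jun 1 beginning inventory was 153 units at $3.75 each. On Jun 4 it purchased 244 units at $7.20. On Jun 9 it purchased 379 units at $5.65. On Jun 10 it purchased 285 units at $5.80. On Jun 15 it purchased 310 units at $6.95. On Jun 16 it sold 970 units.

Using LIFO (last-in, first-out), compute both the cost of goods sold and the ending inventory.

Jun 16, 970 sold [LIFO — newest first]: 310 @ $6.95 + 285 @ $5.80 + 375 @ $5.65 = $5,926.25
Ending inventory: 153 @ $3.75 + 244 @ $7.20 + 4 @ $5.65 = $2,353.15

COGS = $5,926.25; ending inventory = $2,353.15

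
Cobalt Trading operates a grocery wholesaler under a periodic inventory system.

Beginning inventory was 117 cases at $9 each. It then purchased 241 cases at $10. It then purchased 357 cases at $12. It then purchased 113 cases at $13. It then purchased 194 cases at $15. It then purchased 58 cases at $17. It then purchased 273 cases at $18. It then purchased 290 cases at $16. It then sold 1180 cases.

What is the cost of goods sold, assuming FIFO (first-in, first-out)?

Sale 1 (1180) [FIFO — oldest first]: 117 @ $9 + 241 @ $10 + 357 @ $12 + 113 @ $13 + 194 @ $15 + 58 @ $17 + 100 @ $18 = $14,912
Ending inventory: 173 @ $18 + 290 @ $16 = $7,754

COGS = $14,912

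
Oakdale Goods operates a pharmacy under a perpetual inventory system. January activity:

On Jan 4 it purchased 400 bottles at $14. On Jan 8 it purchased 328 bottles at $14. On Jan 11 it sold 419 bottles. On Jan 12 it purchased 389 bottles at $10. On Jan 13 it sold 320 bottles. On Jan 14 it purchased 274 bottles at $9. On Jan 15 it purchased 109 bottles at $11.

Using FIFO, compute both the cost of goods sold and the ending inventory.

COGS = $10,302; ending inventory = $7,445

Jan 11, 419 sold [FIFO — oldest first]: 400 @ $14 + 19 @ $14 = $5,866
Jan 13, 320 sold [FIFO — oldest first]: 309 @ $14 + 11 @ $10 = $4,436
Total COGS = $5,866 + $4,436 = $10,302
Ending inventory: 378 @ $10 + 274 @ $9 + 109 @ $11 = $7,445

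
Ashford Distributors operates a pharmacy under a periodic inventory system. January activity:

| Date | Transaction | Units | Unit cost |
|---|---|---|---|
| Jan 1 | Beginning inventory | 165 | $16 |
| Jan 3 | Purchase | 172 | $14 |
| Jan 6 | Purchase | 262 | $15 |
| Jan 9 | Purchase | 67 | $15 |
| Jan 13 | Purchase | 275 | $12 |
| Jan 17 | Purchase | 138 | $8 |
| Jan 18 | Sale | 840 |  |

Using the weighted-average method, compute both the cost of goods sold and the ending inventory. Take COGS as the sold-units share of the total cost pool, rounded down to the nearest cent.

Jan 18, sell 840: 840/1079 × $14,387.00 → $11,200.25
Ending inventory (cost pool remaining) = $3,186.75

COGS = $11,200.25; ending inventory = $3,186.75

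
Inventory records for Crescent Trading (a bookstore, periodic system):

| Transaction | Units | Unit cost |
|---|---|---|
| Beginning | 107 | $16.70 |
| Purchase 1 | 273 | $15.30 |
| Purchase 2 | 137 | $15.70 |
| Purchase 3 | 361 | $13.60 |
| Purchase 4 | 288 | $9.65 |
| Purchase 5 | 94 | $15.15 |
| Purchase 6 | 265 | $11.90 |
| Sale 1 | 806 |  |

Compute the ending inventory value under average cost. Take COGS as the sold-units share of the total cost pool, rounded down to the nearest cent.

Sale 1, sell 806: 806/1525 × $20,381.10 → $10,771.91
Ending inventory (cost pool remaining) = $9,609.19
Check: goods available $20,381.10 = COGS $10,771.91 + ending $9,609.19

Ending inventory = $9,609.19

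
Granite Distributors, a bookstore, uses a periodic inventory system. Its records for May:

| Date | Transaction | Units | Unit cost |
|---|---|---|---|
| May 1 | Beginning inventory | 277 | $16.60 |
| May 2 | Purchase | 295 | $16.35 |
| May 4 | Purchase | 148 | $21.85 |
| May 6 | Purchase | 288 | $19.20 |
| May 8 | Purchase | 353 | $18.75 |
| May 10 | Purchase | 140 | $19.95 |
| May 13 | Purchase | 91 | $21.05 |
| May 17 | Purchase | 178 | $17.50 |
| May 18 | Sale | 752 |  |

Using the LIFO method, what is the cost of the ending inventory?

May 18, 752 sold [LIFO — newest first]: 178 @ $17.50 + 91 @ $21.05 + 140 @ $19.95 + 343 @ $18.75 = $14,254.80
Ending inventory: 277 @ $16.60 + 295 @ $16.35 + 148 @ $21.85 + 288 @ $19.20 + 10 @ $18.75 = $18,372.35
Check: goods available $32,627.15 = COGS $14,254.80 + ending $18,372.35

Ending inventory = $18,372.35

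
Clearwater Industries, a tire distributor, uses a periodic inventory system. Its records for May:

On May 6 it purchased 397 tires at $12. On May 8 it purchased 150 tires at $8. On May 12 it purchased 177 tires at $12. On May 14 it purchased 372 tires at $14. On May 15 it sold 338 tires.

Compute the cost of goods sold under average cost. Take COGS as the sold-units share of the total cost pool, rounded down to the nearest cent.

COGS = $4,100.40

May 15, sell 338: 338/1096 × $13,296.00 → $4,100.40
Ending inventory (cost pool remaining) = $9,195.60
Check: goods available $13,296.00 = COGS $4,100.40 + ending $9,195.60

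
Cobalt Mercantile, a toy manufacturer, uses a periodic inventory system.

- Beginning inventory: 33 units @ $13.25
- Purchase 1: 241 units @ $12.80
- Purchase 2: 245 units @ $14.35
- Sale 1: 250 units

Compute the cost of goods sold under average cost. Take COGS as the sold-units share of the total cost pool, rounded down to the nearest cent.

Sale 1, sell 250: 250/519 × $7,037.80 → $3,390.07
Ending inventory (cost pool remaining) = $3,647.73
Check: goods available $7,037.80 = COGS $3,390.07 + ending $3,647.73

COGS = $3,390.07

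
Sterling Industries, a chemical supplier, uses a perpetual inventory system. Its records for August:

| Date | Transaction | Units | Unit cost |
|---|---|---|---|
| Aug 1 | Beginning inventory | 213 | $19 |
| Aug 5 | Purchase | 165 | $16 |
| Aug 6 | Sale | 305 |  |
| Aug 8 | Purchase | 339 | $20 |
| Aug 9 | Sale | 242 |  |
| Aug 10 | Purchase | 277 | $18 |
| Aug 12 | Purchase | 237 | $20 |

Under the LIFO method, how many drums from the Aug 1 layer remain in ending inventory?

73

Aug 6, 305 sold [LIFO — newest first]: 165 @ $16 + 140 @ $19 = $5,300
Aug 9, 242 sold [LIFO — newest first]: 242 @ $20 = $4,840
Total COGS = $5,300 + $4,840 = $10,140
Ending inventory: 73 @ $19 + 97 @ $20 + 277 @ $18 + 237 @ $20 = $13,053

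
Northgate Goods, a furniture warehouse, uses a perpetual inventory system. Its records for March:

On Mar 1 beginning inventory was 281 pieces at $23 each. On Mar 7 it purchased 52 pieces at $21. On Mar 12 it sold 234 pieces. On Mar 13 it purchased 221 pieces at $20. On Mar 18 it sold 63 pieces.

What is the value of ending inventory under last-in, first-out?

Ending inventory = $5,437

Mar 12, 234 sold [LIFO — newest first]: 52 @ $21 + 182 @ $23 = $5,278
Mar 18, 63 sold [LIFO — newest first]: 63 @ $20 = $1,260
Total COGS = $5,278 + $1,260 = $6,538
Ending inventory: 99 @ $23 + 158 @ $20 = $5,437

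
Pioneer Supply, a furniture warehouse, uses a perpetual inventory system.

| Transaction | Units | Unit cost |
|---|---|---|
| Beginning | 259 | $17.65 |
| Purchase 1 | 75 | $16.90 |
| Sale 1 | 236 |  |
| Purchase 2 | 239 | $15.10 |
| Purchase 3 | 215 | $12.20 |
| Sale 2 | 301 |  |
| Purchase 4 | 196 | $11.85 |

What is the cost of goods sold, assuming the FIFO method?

Sale 1 (236) [FIFO — oldest first]: 236 @ $17.65 = $4,165.40
Sale 2 (301) [FIFO — oldest first]: 23 @ $17.65 + 75 @ $16.90 + 203 @ $15.10 = $4,738.75
Total COGS = $4,165.40 + $4,738.75 = $8,904.15
Ending inventory: 36 @ $15.10 + 215 @ $12.20 + 196 @ $11.85 = $5,489.20
Check: goods available $14,393.35 = COGS $8,904.15 + ending $5,489.20

COGS = $8,904.15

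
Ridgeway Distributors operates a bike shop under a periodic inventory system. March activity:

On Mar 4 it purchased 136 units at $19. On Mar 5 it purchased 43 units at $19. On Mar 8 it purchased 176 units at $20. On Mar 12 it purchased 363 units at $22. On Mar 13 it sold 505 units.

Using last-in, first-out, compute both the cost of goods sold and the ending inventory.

COGS = $10,826; ending inventory = $4,081

Mar 13, 505 sold [LIFO — newest first]: 363 @ $22 + 142 @ $20 = $10,826
Ending inventory: 136 @ $19 + 43 @ $19 + 34 @ $20 = $4,081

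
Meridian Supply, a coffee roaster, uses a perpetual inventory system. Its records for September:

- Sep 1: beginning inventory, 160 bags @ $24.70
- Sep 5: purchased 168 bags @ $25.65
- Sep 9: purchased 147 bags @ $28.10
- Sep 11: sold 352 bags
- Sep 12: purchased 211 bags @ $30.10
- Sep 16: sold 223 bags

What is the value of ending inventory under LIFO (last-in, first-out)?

Sep 11, 352 sold [LIFO — newest first]: 147 @ $28.10 + 168 @ $25.65 + 37 @ $24.70 = $9,353.80
Sep 16, 223 sold [LIFO — newest first]: 211 @ $30.10 + 12 @ $24.70 = $6,647.50
Total COGS = $9,353.80 + $6,647.50 = $16,001.30
Ending inventory: 111 @ $24.70 = $2,741.70
Check: goods available $18,743.00 = COGS $16,001.30 + ending $2,741.70

Ending inventory = $2,741.70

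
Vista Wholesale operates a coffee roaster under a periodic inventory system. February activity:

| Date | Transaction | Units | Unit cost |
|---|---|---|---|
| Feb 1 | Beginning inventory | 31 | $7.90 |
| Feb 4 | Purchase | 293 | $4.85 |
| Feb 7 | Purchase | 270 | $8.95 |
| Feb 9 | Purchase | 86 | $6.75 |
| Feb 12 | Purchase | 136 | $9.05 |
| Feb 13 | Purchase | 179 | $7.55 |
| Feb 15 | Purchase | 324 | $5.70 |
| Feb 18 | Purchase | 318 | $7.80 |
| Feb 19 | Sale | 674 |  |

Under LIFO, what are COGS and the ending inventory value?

COGS = $4,568.80; ending inventory = $7,003.60

Feb 19, 674 sold [LIFO — newest first]: 318 @ $7.80 + 324 @ $5.70 + 32 @ $7.55 = $4,568.80
Ending inventory: 31 @ $7.90 + 293 @ $4.85 + 270 @ $8.95 + 86 @ $6.75 + 136 @ $9.05 + 147 @ $7.55 = $7,003.60
Check: goods available $11,572.40 = COGS $4,568.80 + ending $7,003.60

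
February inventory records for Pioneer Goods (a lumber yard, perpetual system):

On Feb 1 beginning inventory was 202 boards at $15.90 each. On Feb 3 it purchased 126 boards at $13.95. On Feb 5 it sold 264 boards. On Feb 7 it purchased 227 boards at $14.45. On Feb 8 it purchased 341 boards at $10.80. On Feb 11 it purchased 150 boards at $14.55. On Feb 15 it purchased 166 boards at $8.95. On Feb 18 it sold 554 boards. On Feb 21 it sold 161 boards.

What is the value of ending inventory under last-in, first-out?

Feb 5, 264 sold [LIFO — newest first]: 126 @ $13.95 + 138 @ $15.90 = $3,951.90
Feb 18, 554 sold [LIFO — newest first]: 166 @ $8.95 + 150 @ $14.55 + 238 @ $10.80 = $6,238.60
Feb 21, 161 sold [LIFO — newest first]: 103 @ $10.80 + 58 @ $14.45 = $1,950.50
Total COGS = $3,951.90 + $6,238.60 + $1,950.50 = $12,141.00
Ending inventory: 64 @ $15.90 + 169 @ $14.45 = $3,459.65
Check: goods available $15,600.65 = COGS $12,141.00 + ending $3,459.65

Ending inventory = $3,459.65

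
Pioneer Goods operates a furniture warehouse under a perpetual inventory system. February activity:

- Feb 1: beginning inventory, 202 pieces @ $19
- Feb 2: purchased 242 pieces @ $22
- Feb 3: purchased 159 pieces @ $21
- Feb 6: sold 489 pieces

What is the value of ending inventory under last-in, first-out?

Feb 6, 489 sold [LIFO — newest first]: 159 @ $21 + 242 @ $22 + 88 @ $19 = $10,335
Ending inventory: 114 @ $19 = $2,166
Check: goods available $12,501 = COGS $10,335 + ending $2,166

Ending inventory = $2,166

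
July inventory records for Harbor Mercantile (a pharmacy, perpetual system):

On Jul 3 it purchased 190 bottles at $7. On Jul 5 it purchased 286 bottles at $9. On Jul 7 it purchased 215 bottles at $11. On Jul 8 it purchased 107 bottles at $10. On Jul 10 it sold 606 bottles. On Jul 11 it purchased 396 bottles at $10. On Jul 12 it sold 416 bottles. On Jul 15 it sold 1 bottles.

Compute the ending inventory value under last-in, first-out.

Ending inventory = $1,197

Jul 10, 606 sold [LIFO — newest first]: 107 @ $10 + 215 @ $11 + 284 @ $9 = $5,991
Jul 12, 416 sold [LIFO — newest first]: 396 @ $10 + 2 @ $9 + 18 @ $7 = $4,104
Jul 15, 1 sold [LIFO — newest first]: 1 @ $7 = $7
Total COGS = $5,991 + $4,104 + $7 = $10,102
Ending inventory: 171 @ $7 = $1,197
Check: goods available $11,299 = COGS $10,102 + ending $1,197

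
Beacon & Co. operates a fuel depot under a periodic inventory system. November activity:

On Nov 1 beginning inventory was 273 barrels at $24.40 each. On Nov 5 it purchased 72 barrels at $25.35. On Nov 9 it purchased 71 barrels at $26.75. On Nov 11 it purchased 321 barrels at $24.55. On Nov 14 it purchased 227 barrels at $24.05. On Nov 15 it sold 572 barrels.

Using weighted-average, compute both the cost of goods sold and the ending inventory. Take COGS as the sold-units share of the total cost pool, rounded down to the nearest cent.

Nov 15, sell 572: 572/964 × $23,725.55 → $14,077.81
Ending inventory (cost pool remaining) = $9,647.74

COGS = $14,077.81; ending inventory = $9,647.74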